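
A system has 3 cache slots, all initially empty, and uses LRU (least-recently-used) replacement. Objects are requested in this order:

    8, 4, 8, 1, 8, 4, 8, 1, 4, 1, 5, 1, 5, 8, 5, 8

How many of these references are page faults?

8 → miss, frames [8]
4 → miss, frames [8, 4]
8 → hit
1 → miss, frames [4, 8, 1]
8 → hit
4 → hit
8 → hit
1 → hit
4 → hit
1 → hit
5 → miss, evict 8, frames [4, 1, 5]
1 → hit
5 → hit
8 → miss, evict 4, frames [1, 5, 8]
5 → hit
8 → hit
Page faults: 5.

5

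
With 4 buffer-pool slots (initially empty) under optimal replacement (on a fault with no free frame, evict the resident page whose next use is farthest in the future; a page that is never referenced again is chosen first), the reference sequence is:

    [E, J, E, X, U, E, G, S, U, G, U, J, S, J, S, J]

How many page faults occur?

E: miss, frames [E]
J: miss, frames [E, J]
E: hit
X: miss, frames [E, J, X]
U: miss, frames [E, J, X, U]
E: hit
G: miss, evict X, frames [E, J, U, G]
S: miss, evict E, frames [J, U, G, S]
U: hit
G: hit
U: hit
J: hit
S: hit
J: hit
S: hit
J: hit
Page faults: 6.

6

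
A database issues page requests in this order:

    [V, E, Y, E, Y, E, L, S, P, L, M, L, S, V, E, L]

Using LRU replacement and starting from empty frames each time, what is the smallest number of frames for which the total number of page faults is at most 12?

2

f=1: 16 faults
f=2: 12 faults
f=3: 11 faults
f=4: 9 faults
f=5: 9 faults
f=6: 8 faults
f=7: 7 faults
Smallest f with faults ≤ 12 is 2.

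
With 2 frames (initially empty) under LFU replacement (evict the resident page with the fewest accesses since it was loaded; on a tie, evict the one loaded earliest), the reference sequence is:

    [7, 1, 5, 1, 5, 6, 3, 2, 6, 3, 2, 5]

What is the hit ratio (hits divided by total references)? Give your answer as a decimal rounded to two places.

0.25

7 → miss, frames (7)
1 → miss, frames (7 1)
5 → miss, evict 7, frames (1 5)
1 → hit
5 → hit
6 → miss, evict 1, frames (5 6)
3 → miss, evict 6, frames (5 3)
2 → miss, evict 3, frames (5 2)
6 → miss, evict 2, frames (5 6)
3 → miss, evict 6, frames (5 3)
2 → miss, evict 3, frames (5 2)
5 → hit
Hits: 3 of 12 references → 3/12 = 0.2500.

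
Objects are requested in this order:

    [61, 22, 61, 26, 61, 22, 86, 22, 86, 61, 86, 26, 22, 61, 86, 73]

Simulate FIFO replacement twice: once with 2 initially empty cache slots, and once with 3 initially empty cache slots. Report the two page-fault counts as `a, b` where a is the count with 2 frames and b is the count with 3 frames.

2 frames: F F . F F F F . . F . F F F F F → 12 faults.
3 frames: F F . F . . F . . F . . F . . F → 7 faults.
7 < 12: adding a frame reduced faults, as is typical.

12, 7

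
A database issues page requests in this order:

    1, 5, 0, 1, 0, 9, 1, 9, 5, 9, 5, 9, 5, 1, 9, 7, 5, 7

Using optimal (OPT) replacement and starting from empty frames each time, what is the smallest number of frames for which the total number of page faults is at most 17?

f=1: 18 faults
f=2: 8 faults
f=3: 5 faults
f=4: 5 faults
f=5: 5 faults
Smallest f with faults ≤ 17 is 2.

2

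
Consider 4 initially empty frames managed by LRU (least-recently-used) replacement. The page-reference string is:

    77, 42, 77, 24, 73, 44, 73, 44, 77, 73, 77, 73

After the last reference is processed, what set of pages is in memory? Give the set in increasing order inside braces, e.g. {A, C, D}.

{24, 44, 73, 77}

77 -> miss, frames {77}
42 -> miss, frames {77,42}
77 -> hit
24 -> miss, frames {42,77,24}
73 -> miss, frames {42,77,24,73}
44 -> miss, evict 42, frames {77,24,73,44}
73 -> hit
44 -> hit
77 -> hit
73 -> hit
77 -> hit
73 -> hit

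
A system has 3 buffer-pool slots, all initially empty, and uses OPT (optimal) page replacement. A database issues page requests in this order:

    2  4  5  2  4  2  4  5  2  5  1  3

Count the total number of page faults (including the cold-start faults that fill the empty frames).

2 -> miss, frames [2]
4 -> miss, frames [2, 4]
5 -> miss, frames [2, 4, 5]
2 -> hit
4 -> hit
2 -> hit
4 -> hit
5 -> hit
2 -> hit
5 -> hit
1 -> miss, evict 5, frames [2, 4, 1]
3 -> miss, evict 1, frames [2, 4, 3]
Page faults: 5.

5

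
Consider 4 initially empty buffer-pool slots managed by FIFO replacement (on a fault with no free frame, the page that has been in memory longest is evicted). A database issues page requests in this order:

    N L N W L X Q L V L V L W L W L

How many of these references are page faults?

N: miss, frames [N]
L: miss, frames [N, L]
N: hit
W: miss, frames [N, L, W]
L: hit
X: miss, frames [N, L, W, X]
Q: miss, evict N, frames [L, W, X, Q]
L: hit
V: miss, evict L, frames [W, X, Q, V]
L: miss, evict W, frames [X, Q, V, L]
V: hit
L: hit
W: miss, evict X, frames [Q, V, L, W]
L: hit
W: hit
L: hit
Page faults: 8.

8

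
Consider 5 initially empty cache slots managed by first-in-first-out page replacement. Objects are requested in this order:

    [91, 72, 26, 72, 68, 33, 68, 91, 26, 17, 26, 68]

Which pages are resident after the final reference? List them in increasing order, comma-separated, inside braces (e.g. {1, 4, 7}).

91 -> fault, frames [91]
72 -> fault, frames [91, 72]
26 -> fault, frames [91, 72, 26]
72 -> hit
68 -> fault, frames [91, 72, 26, 68]
33 -> fault, frames [91, 72, 26, 68, 33]
68 -> hit
91 -> hit
26 -> hit
17 -> fault, evict 91, frames [72, 26, 68, 33, 17]
26 -> hit
68 -> hit

{17, 26, 33, 68, 72}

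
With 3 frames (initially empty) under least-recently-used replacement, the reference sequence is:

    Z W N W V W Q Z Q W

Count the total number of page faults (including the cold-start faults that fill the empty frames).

6

Z: fault, frames (Z)
W: fault, frames (Z W)
N: fault, frames (Z W N)
W: hit
V: fault, evict Z, frames (N W V)
W: hit
Q: fault, evict N, frames (V W Q)
Z: fault, evict V, frames (W Q Z)
Q: hit
W: hit
Page faults: 6.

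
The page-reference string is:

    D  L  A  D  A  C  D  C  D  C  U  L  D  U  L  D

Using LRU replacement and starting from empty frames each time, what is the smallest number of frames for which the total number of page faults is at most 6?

4

f=1: 16 faults
f=2: 12 faults
f=3: 7 faults
f=4: 6 faults
f=5: 5 faults
Smallest f with faults ≤ 6 is 4.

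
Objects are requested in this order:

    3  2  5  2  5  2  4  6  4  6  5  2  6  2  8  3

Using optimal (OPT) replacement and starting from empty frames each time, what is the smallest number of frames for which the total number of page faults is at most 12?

f=1: 16 faults
f=2: 9 faults
f=3: 8 faults
f=4: 7 faults
f=5: 6 faults
f=6: 6 faults
Smallest f with faults ≤ 12 is 2.

2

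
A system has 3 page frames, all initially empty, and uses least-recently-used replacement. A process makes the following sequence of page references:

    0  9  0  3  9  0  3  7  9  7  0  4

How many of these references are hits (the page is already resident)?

0: miss, frames (0)
9: miss, frames (0 9)
0: hit
3: miss, frames (9 0 3)
9: hit
0: hit
3: hit
7: miss, evict 9, frames (0 3 7)
9: miss, evict 0, frames (3 7 9)
7: hit
0: miss, evict 3, frames (9 7 0)
4: miss, evict 9, frames (7 0 4)
Hits: 5.

5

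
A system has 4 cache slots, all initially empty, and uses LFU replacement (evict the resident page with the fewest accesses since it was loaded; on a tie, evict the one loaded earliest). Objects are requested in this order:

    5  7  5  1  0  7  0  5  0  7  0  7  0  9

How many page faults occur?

5

5: fault, frames (5)
7: fault, frames (5 7)
5: hit
1: fault, frames (5 7 1)
0: fault, frames (5 7 1 0)
7: hit
0: hit
5: hit
0: hit
7: hit
0: hit
7: hit
0: hit
9: fault, evict 1, frames (5 7 0 9)
Page faults: 5.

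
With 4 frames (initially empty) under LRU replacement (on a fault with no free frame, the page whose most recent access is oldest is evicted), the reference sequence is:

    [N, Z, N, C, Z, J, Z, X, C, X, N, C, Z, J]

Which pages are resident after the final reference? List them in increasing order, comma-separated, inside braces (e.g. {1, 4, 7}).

{C, J, N, Z}

N → fault, frames [N]
Z → fault, frames [N, Z]
N → hit
C → fault, frames [Z, N, C]
Z → hit
J → fault, frames [N, C, Z, J]
Z → hit
X → fault, evict N, frames [C, J, Z, X]
C → hit
X → hit
N → fault, evict J, frames [Z, C, X, N]
C → hit
Z → hit
J → fault, evict X, frames [N, C, Z, J]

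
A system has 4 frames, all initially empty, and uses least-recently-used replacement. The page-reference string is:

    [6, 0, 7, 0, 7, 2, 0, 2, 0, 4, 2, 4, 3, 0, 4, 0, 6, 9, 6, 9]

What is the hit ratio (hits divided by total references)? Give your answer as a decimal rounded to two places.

0.60

6 → fault, frames {6}
0 → fault, frames {6,0}
7 → fault, frames {6,0,7}
0 → hit
7 → hit
2 → fault, frames {6,0,7,2}
0 → hit
2 → hit
0 → hit
4 → fault, evict 6, frames {7,2,0,4}
2 → hit
4 → hit
3 → fault, evict 7, frames {0,2,4,3}
0 → hit
4 → hit
0 → hit
6 → fault, evict 2, frames {3,4,0,6}
9 → fault, evict 3, frames {4,0,6,9}
6 → hit
9 → hit
Hits: 12 of 20 references → 12/20 = 0.6000.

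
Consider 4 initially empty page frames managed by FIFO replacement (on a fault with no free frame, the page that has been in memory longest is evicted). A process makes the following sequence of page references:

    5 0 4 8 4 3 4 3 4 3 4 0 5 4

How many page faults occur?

6

5 -> miss, frames [5]
0 -> miss, frames [5, 0]
4 -> miss, frames [5, 0, 4]
8 -> miss, frames [5, 0, 4, 8]
4 -> hit
3 -> miss, evict 5, frames [0, 4, 8, 3]
4 -> hit
3 -> hit
4 -> hit
3 -> hit
4 -> hit
0 -> hit
5 -> miss, evict 0, frames [4, 8, 3, 5]
4 -> hit
Page faults: 6.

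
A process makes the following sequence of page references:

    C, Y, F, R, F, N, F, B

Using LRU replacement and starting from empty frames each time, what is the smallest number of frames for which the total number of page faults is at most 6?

f=1: 8 faults
f=2: 6 faults
f=3: 6 faults
f=4: 6 faults
f=5: 6 faults
f=6: 6 faults
Smallest f with faults ≤ 6 is 2.

2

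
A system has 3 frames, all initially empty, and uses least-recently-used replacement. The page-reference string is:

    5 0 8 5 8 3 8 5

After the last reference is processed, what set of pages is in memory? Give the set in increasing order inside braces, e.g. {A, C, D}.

5 → miss, frames [5]
0 → miss, frames [5, 0]
8 → miss, frames [5, 0, 8]
5 → hit
8 → hit
3 → miss, evict 0, frames [5, 8, 3]
8 → hit
5 → hit

{3, 5, 8}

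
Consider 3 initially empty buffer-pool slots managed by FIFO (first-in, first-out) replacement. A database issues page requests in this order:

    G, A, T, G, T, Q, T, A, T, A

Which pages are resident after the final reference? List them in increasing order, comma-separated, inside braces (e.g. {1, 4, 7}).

{A, Q, T}

G: miss, frames [G]
A: miss, frames [G, A]
T: miss, frames [G, A, T]
G: hit
T: hit
Q: miss, evict G, frames [A, T, Q]
T: hit
A: hit
T: hit
A: hit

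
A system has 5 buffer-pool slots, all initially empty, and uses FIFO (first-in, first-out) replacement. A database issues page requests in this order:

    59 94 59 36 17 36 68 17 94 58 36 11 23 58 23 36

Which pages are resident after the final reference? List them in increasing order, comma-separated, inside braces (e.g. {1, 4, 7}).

{11, 23, 36, 58, 68}

59: miss, frames {59}
94: miss, frames {59,94}
59: hit
36: miss, frames {59,94,36}
17: miss, frames {59,94,36,17}
36: hit
68: miss, frames {59,94,36,17,68}
17: hit
94: hit
58: miss, evict 59, frames {94,36,17,68,58}
36: hit
11: miss, evict 94, frames {36,17,68,58,11}
23: miss, evict 36, frames {17,68,58,11,23}
58: hit
23: hit
36: miss, evict 17, frames {68,58,11,23,36}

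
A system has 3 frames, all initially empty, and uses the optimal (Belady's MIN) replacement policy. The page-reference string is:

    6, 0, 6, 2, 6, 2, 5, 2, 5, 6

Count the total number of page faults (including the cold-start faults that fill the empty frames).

6: miss, frames {6}
0: miss, frames {6,0}
6: hit
2: miss, frames {6,0,2}
6: hit
2: hit
5: miss, evict 0, frames {6,2,5}
2: hit
5: hit
6: hit
Page faults: 4.

4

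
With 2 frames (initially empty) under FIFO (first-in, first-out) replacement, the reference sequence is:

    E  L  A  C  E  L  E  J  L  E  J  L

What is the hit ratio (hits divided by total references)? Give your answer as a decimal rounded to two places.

0.25

E → miss, frames {E}
L → miss, frames {E,L}
A → miss, evict E, frames {L,A}
C → miss, evict L, frames {A,C}
E → miss, evict A, frames {C,E}
L → miss, evict C, frames {E,L}
E → hit
J → miss, evict E, frames {L,J}
L → hit
E → miss, evict L, frames {J,E}
J → hit
L → miss, evict J, frames {E,L}
Hits: 3 of 12 references → 3/12 = 0.2500.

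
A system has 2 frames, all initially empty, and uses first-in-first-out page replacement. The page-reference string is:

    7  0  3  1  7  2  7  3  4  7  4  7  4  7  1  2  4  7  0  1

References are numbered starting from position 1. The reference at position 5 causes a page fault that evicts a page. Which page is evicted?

pos 1: 7 → miss, frames (7)
pos 2: 0 → miss, frames (7 0)
pos 3: 3 → miss, evict 7, frames (0 3)
pos 4: 1 → miss, evict 0, frames (3 1)
pos 5: 7 → miss, evict 3, frames (1 7)
At position 5, page 3 is evicted.

3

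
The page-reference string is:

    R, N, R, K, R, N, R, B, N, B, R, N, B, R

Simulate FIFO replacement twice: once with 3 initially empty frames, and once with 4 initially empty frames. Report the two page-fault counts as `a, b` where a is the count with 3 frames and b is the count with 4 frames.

3 frames: F F . F . . . F . . F F . . → 6 faults.
4 frames: F F . F . . . F . . . . . . → 4 faults.
4 < 6: adding a frame reduced faults, as is typical.

6, 4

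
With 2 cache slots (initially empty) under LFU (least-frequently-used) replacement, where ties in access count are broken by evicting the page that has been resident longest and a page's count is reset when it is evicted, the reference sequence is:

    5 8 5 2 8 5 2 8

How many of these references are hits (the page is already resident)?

5: miss, frames {5}
8: miss, frames {5,8}
5: hit
2: miss, evict 8, frames {5,2}
8: miss, evict 2, frames {5,8}
5: hit
2: miss, evict 8, frames {5,2}
8: miss, evict 2, frames {5,8}
Hits: 2.

2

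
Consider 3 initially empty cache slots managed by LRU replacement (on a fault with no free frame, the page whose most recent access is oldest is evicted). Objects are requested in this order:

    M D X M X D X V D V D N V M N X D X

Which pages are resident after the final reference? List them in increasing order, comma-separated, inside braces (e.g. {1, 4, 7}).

{D, N, X}

M -> miss, frames {M}
D -> miss, frames {M,D}
X -> miss, frames {M,D,X}
M -> hit
X -> hit
D -> hit
X -> hit
V -> miss, evict M, frames {D,X,V}
D -> hit
V -> hit
D -> hit
N -> miss, evict X, frames {V,D,N}
V -> hit
M -> miss, evict D, frames {N,V,M}
N -> hit
X -> miss, evict V, frames {M,N,X}
D -> miss, evict M, frames {N,X,D}
X -> hit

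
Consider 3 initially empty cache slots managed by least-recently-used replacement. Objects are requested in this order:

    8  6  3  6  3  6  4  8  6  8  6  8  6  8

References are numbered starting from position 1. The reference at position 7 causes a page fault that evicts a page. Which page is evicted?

8

pos 1: 8 → fault, frames {8}
pos 2: 6 → fault, frames {8,6}
pos 3: 3 → fault, frames {8,6,3}
pos 4: 6 → hit
pos 5: 3 → hit
pos 6: 6 → hit
pos 7: 4 → fault, evict 8, frames {3,6,4}
At position 7, page 8 is evicted.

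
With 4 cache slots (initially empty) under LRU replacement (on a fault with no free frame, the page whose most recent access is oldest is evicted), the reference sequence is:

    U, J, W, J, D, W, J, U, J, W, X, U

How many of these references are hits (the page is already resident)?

U -> fault, frames [U]
J -> fault, frames [U, J]
W -> fault, frames [U, J, W]
J -> hit
D -> fault, frames [U, W, J, D]
W -> hit
J -> hit
U -> hit
J -> hit
W -> hit
X -> fault, evict D, frames [U, J, W, X]
U -> hit
Hits: 7.

7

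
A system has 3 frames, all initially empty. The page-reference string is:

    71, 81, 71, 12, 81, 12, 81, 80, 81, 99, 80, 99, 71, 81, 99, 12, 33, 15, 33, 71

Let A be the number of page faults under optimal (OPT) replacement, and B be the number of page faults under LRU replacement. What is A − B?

-2

Under OPT: F F . F . . . F . F . . . F . F F F . . → 9 faults.
Under LRU: F F . F . . . F . F . . F F . F F F . F → 11 faults.
A − B = 9 − 11 = -2.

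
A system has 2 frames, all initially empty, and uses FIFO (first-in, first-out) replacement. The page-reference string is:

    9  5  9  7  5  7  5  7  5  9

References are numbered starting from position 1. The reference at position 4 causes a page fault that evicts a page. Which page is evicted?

9

pos 1: 9 → fault, frames {9}
pos 2: 5 → fault, frames {9,5}
pos 3: 9 → hit
pos 4: 7 → fault, evict 9, frames {5,7}
At position 4, page 9 is evicted.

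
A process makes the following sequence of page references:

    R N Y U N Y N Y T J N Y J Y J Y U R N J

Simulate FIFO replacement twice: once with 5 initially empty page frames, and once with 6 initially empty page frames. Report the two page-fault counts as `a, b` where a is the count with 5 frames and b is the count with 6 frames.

8, 6

5 frames: F F F F . . . . F F . . . . . . . F F . → 8 faults.
6 frames: F F F F . . . . F F . . . . . . . . . . → 6 faults.
6 < 8: adding a frame reduced faults, as is typical.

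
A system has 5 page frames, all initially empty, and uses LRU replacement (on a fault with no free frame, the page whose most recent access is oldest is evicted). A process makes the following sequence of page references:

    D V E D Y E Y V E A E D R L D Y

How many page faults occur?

8

D: fault, frames [D]
V: fault, frames [D, V]
E: fault, frames [D, V, E]
D: hit
Y: fault, frames [V, E, D, Y]
E: hit
Y: hit
V: hit
E: hit
A: fault, frames [D, Y, V, E, A]
E: hit
D: hit
R: fault, evict Y, frames [V, A, E, D, R]
L: fault, evict V, frames [A, E, D, R, L]
D: hit
Y: fault, evict A, frames [E, R, L, D, Y]
Page faults: 8.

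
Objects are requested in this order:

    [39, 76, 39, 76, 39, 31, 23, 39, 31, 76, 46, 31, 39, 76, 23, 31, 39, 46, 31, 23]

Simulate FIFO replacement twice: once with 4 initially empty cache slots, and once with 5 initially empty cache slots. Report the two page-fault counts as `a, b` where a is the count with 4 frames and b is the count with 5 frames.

4 frames: F F . . . F F . . . F . F F . F . . . F → 9 faults.
5 frames: F F . . . F F . . . F . . . . . . . . . → 5 faults.
5 < 9: adding a frame reduced faults, as is typical.

9, 5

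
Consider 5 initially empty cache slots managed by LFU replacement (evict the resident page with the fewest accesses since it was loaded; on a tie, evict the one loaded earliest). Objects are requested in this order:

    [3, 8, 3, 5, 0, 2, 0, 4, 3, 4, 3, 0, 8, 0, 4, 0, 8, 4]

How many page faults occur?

7

3 → fault, frames [3]
8 → fault, frames [3, 8]
3 → hit
5 → fault, frames [3, 8, 5]
0 → fault, frames [3, 8, 5, 0]
2 → fault, frames [3, 8, 5, 0, 2]
0 → hit
4 → fault, evict 8, frames [3, 5, 0, 2, 4]
3 → hit
4 → hit
3 → hit
0 → hit
8 → fault, evict 5, frames [3, 0, 2, 4, 8]
0 → hit
4 → hit
0 → hit
8 → hit
4 → hit
Page faults: 7.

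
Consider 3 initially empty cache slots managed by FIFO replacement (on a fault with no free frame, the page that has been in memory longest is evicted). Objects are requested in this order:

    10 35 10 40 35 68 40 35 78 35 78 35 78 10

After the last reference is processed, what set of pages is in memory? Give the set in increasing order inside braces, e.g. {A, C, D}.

10: miss, frames {10}
35: miss, frames {10,35}
10: hit
40: miss, frames {10,35,40}
35: hit
68: miss, evict 10, frames {35,40,68}
40: hit
35: hit
78: miss, evict 35, frames {40,68,78}
35: miss, evict 40, frames {68,78,35}
78: hit
35: hit
78: hit
10: miss, evict 68, frames {78,35,10}

{10, 35, 78}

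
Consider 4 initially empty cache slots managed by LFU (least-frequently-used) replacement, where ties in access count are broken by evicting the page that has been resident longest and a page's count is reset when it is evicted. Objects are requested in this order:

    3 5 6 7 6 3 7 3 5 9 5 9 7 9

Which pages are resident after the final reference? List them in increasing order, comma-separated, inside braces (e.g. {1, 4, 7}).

{3, 6, 7, 9}

3 → miss, frames (3)
5 → miss, frames (3 5)
6 → miss, frames (3 5 6)
7 → miss, frames (3 5 6 7)
6 → hit
3 → hit
7 → hit
3 → hit
5 → hit
9 → miss, evict 5, frames (3 6 7 9)
5 → miss, evict 9, frames (3 6 7 5)
9 → miss, evict 5, frames (3 6 7 9)
7 → hit
9 → hit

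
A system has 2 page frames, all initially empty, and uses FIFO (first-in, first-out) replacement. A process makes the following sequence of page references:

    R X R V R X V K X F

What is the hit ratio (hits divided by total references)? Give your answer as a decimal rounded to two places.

R → fault, frames [R]
X → fault, frames [R, X]
R → hit
V → fault, evict R, frames [X, V]
R → fault, evict X, frames [V, R]
X → fault, evict V, frames [R, X]
V → fault, evict R, frames [X, V]
K → fault, evict X, frames [V, K]
X → fault, evict V, frames [K, X]
F → fault, evict K, frames [X, F]
Hits: 1 of 10 references → 1/10 = 0.1000.

0.10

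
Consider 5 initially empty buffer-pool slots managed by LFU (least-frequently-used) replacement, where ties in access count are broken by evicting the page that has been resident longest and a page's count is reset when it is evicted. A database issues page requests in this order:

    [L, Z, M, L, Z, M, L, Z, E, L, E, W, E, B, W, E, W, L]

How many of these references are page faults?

L: miss, frames (L)
Z: miss, frames (L Z)
M: miss, frames (L Z M)
L: hit
Z: hit
M: hit
L: hit
Z: hit
E: miss, frames (L Z M E)
L: hit
E: hit
W: miss, frames (L Z M E W)
E: hit
B: miss, evict W, frames (L Z M E B)
W: miss, evict B, frames (L Z M E W)
E: hit
W: hit
L: hit
Page faults: 7.

7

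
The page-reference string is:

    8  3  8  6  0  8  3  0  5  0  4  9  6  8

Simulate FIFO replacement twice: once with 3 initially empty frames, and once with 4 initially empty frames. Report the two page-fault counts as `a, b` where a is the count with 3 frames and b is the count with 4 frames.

12, 9

3 frames: F F . F F F F . F F F F F F → 12 faults.
4 frames: F F . F F . . . F . F F F F → 9 faults.
9 < 12: adding a frame reduced faults, as is typical.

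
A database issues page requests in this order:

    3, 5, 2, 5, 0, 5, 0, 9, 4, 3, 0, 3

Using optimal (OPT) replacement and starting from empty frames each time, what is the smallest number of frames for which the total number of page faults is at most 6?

f=1: 12 faults
f=2: 7 faults
f=3: 6 faults
f=4: 6 faults
f=5: 6 faults
f=6: 6 faults
Smallest f with faults ≤ 6 is 3.

3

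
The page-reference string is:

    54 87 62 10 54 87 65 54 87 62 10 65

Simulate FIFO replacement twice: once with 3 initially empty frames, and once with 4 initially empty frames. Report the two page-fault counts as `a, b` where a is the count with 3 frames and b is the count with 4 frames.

9, 10

3 frames: F F F F F F F . . F F . → 9 faults.
4 frames: F F F F . . F F F F F F → 10 faults.
10 > 9: adding a frame increased faults — Belady's anomaly.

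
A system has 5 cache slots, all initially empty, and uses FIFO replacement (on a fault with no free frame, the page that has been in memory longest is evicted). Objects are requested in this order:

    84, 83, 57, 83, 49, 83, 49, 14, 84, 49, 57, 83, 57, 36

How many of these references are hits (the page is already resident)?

84 → miss, frames (84)
83 → miss, frames (84 83)
57 → miss, frames (84 83 57)
83 → hit
49 → miss, frames (84 83 57 49)
83 → hit
49 → hit
14 → miss, frames (84 83 57 49 14)
84 → hit
49 → hit
57 → hit
83 → hit
57 → hit
36 → miss, evict 84, frames (83 57 49 14 36)
Hits: 8.

8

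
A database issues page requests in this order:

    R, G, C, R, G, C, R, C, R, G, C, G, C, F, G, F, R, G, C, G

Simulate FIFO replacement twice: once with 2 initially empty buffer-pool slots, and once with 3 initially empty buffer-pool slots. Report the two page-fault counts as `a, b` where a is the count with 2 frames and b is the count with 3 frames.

2 frames: F F F F F F F . . F F . . F F . F . F F → 14 faults.
3 frames: F F F . . . . . . . . . . F . . F F F . → 7 faults.
7 < 14: adding a frame reduced faults, as is typical.

14, 7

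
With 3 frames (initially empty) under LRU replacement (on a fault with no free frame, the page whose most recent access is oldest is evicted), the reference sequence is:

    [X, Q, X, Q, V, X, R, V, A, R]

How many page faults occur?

X → miss, frames (X)
Q → miss, frames (X Q)
X → hit
Q → hit
V → miss, frames (X Q V)
X → hit
R → miss, evict Q, frames (V X R)
V → hit
A → miss, evict X, frames (R V A)
R → hit
Page faults: 5.

5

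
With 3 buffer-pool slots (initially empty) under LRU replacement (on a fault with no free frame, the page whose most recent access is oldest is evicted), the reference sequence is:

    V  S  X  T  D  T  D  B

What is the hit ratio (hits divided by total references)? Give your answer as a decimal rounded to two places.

V -> fault, frames [V]
S -> fault, frames [V, S]
X -> fault, frames [V, S, X]
T -> fault, evict V, frames [S, X, T]
D -> fault, evict S, frames [X, T, D]
T -> hit
D -> hit
B -> fault, evict X, frames [T, D, B]
Hits: 2 of 8 references → 2/8 = 0.2500.

0.25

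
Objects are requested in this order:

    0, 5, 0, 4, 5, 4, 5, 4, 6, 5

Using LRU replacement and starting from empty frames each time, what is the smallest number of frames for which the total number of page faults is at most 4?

f=1: 10 faults
f=2: 6 faults
f=3: 4 faults
f=4: 4 faults
Smallest f with faults ≤ 4 is 3.

3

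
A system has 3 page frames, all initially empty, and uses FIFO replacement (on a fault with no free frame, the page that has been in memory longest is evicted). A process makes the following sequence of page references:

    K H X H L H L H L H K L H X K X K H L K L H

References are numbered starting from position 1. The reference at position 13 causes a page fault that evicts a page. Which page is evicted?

X

pos 1: K: fault, frames {K}
pos 2: H: fault, frames {K,H}
pos 3: X: fault, frames {K,H,X}
pos 4: H: hit
pos 5: L: fault, evict K, frames {H,X,L}
pos 6: H: hit
pos 7: L: hit
pos 8: H: hit
pos 9: L: hit
pos 10: H: hit
pos 11: K: fault, evict H, frames {X,L,K}
pos 12: L: hit
pos 13: H: fault, evict X, frames {L,K,H}
At position 13, page X is evicted.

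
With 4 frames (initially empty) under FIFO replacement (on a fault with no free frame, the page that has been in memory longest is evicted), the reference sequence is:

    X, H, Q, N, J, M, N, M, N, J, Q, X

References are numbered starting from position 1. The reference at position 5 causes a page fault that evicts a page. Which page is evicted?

pos 1: X -> miss, frames [X]
pos 2: H -> miss, frames [X, H]
pos 3: Q -> miss, frames [X, H, Q]
pos 4: N -> miss, frames [X, H, Q, N]
pos 5: J -> miss, evict X, frames [H, Q, N, J]
At position 5, page X is evicted.

X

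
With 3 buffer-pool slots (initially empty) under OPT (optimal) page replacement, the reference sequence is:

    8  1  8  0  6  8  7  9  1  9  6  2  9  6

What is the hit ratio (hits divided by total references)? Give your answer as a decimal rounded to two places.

8: miss, frames [8]
1: miss, frames [8, 1]
8: hit
0: miss, frames [8, 1, 0]
6: miss, evict 0, frames [8, 1, 6]
8: hit
7: miss, evict 8, frames [1, 6, 7]
9: miss, evict 7, frames [1, 6, 9]
1: hit
9: hit
6: hit
2: miss, evict 1, frames [6, 9, 2]
9: hit
6: hit
Hits: 7 of 14 references → 7/14 = 0.5000.

0.50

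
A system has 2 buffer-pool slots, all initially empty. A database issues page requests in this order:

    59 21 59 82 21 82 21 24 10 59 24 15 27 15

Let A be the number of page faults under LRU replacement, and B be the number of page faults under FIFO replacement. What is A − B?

Under LRU: F F . F F . . F F F F F F . → 10 faults.
Under FIFO: F F . F . . . F F F F F F . → 9 faults.
A − B = 10 − 9 = 1.

1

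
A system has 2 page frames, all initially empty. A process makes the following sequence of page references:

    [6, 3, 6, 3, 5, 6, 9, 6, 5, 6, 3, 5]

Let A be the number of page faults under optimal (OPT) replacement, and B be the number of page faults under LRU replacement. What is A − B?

-2

Under OPT: F F . . F . F . F . F . → 6 faults.
Under LRU: F F . . F F F . F . F F → 8 faults.
A − B = 6 − 8 = -2.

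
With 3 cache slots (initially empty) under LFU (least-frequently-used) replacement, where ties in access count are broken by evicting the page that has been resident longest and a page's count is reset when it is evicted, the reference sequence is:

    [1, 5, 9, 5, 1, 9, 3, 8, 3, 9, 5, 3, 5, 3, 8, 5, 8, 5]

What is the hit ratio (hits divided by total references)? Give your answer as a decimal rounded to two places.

1: fault, frames {1}
5: fault, frames {1,5}
9: fault, frames {1,5,9}
5: hit
1: hit
9: hit
3: fault, evict 1, frames {5,9,3}
8: fault, evict 3, frames {5,9,8}
3: fault, evict 8, frames {5,9,3}
9: hit
5: hit
3: hit
5: hit
3: hit
8: fault, evict 9, frames {5,3,8}
5: hit
8: hit
5: hit
Hits: 11 of 18 references → 11/18 = 0.6111.

0.61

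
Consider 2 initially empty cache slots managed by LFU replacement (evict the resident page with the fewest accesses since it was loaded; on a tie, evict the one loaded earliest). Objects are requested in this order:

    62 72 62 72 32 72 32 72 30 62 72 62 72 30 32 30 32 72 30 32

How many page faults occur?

62: fault, frames (62)
72: fault, frames (62 72)
62: hit
72: hit
32: fault, evict 62, frames (72 32)
72: hit
32: hit
72: hit
30: fault, evict 32, frames (72 30)
62: fault, evict 30, frames (72 62)
72: hit
62: hit
72: hit
30: fault, evict 62, frames (72 30)
32: fault, evict 30, frames (72 32)
30: fault, evict 32, frames (72 30)
32: fault, evict 30, frames (72 32)
72: hit
30: fault, evict 32, frames (72 30)
32: fault, evict 30, frames (72 32)
Page faults: 11.

11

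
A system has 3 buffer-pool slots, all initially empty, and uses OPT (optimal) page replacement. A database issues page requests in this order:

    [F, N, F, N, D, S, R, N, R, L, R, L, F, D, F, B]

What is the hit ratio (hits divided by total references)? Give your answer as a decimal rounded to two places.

F: miss, frames [F]
N: miss, frames [F, N]
F: hit
N: hit
D: miss, frames [F, N, D]
S: miss, evict D, frames [F, N, S]
R: miss, evict S, frames [F, N, R]
N: hit
R: hit
L: miss, evict N, frames [F, R, L]
R: hit
L: hit
F: hit
D: miss, evict L, frames [F, R, D]
F: hit
B: miss, evict D, frames [F, R, B]
Hits: 8 of 16 references → 8/16 = 0.5000.

0.50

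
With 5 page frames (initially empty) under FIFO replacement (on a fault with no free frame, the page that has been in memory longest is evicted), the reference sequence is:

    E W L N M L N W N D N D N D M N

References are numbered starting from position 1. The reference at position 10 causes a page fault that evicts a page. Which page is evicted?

E

pos 1: E -> fault, frames (E)
pos 2: W -> fault, frames (E W)
pos 3: L -> fault, frames (E W L)
pos 4: N -> fault, frames (E W L N)
pos 5: M -> fault, frames (E W L N M)
pos 6: L -> hit
pos 7: N -> hit
pos 8: W -> hit
pos 9: N -> hit
pos 10: D -> fault, evict E, frames (W L N M D)
At position 10, page E is evicted.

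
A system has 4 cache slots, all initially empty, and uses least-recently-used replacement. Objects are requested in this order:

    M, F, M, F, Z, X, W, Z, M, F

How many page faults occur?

7

M → fault, frames {M}
F → fault, frames {M,F}
M → hit
F → hit
Z → fault, frames {M,F,Z}
X → fault, frames {M,F,Z,X}
W → fault, evict M, frames {F,Z,X,W}
Z → hit
M → fault, evict F, frames {X,W,Z,M}
F → fault, evict X, frames {W,Z,M,F}
Page faults: 7.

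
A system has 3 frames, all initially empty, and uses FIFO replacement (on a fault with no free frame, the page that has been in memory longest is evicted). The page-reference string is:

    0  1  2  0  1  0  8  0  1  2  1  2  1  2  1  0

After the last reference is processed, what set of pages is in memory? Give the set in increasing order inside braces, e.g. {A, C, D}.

{0, 1, 2}

0 -> miss, frames (0)
1 -> miss, frames (0 1)
2 -> miss, frames (0 1 2)
0 -> hit
1 -> hit
0 -> hit
8 -> miss, evict 0, frames (1 2 8)
0 -> miss, evict 1, frames (2 8 0)
1 -> miss, evict 2, frames (8 0 1)
2 -> miss, evict 8, frames (0 1 2)
1 -> hit
2 -> hit
1 -> hit
2 -> hit
1 -> hit
0 -> hit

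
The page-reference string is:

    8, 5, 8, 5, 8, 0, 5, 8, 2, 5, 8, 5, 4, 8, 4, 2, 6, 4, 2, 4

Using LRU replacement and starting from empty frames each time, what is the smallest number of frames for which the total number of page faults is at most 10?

f=1: 20 faults
f=2: 14 faults
f=3: 7 faults
f=4: 6 faults
f=5: 6 faults
f=6: 6 faults
Smallest f with faults ≤ 10 is 3.

3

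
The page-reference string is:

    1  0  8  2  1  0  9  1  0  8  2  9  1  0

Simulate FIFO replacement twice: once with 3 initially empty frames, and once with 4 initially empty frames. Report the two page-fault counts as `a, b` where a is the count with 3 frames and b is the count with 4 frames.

3 frames: F F F F F F F . . F F . F F → 11 faults.
4 frames: F F F F . . F F F F F F F F → 12 faults.
12 > 11: adding a frame increased faults — Belady's anomaly.

11, 12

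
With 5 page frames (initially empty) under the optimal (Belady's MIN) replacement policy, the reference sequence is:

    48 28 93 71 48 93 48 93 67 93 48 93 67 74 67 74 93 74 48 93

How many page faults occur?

48 → miss, frames [48]
28 → miss, frames [48, 28]
93 → miss, frames [48, 28, 93]
71 → miss, frames [48, 28, 93, 71]
48 → hit
93 → hit
48 → hit
93 → hit
67 → miss, frames [48, 28, 93, 71, 67]
93 → hit
48 → hit
93 → hit
67 → hit
74 → miss, evict 71, frames [48, 28, 93, 67, 74]
67 → hit
74 → hit
93 → hit
74 → hit
48 → hit
93 → hit
Page faults: 6.

6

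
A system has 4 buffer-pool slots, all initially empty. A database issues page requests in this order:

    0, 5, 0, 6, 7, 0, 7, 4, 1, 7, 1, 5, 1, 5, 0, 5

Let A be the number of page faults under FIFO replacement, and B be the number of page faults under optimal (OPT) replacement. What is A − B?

Under FIFO: F F . F F . . F F . . F . . F . → 8 faults.
Under OPT: F F . F F . . F F . . . . . . . → 6 faults.
A − B = 8 − 6 = 2.

2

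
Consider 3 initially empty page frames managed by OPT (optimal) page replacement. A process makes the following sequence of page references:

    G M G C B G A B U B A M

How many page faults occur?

7

G -> miss, frames {G}
M -> miss, frames {G,M}
G -> hit
C -> miss, frames {G,M,C}
B -> miss, evict C, frames {G,M,B}
G -> hit
A -> miss, evict G, frames {M,B,A}
B -> hit
U -> miss, evict M, frames {B,A,U}
B -> hit
A -> hit
M -> miss, evict U, frames {B,A,M}
Page faults: 7.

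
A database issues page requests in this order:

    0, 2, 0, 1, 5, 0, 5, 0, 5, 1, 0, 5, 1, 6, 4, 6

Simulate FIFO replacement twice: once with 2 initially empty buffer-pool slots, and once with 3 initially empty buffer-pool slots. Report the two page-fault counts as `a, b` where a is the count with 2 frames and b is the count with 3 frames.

9, 7

2 frames: F F . F F F . . . F . F . F F . → 9 faults.
3 frames: F F . F F F . . . . . . . F F . → 7 faults.
7 < 9: adding a frame reduced faults, as is typical.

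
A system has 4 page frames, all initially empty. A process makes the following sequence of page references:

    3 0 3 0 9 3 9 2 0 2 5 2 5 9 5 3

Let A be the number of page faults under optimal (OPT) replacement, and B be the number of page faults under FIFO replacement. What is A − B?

-1

Under OPT: F F . . F . . F . . F . . . . . → 5 faults.
Under FIFO: F F . . F . . F . . F . . . . F → 6 faults.
A − B = 5 − 6 = -1.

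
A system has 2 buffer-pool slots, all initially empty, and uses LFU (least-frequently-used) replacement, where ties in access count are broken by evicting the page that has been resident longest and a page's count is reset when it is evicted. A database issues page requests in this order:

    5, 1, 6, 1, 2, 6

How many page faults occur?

5 -> fault, frames {5}
1 -> fault, frames {5,1}
6 -> fault, evict 5, frames {1,6}
1 -> hit
2 -> fault, evict 6, frames {1,2}
6 -> fault, evict 2, frames {1,6}
Page faults: 5.

5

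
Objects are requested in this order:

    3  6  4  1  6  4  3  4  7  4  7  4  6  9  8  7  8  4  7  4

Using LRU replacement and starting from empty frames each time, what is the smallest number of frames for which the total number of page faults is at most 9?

f=1: 20 faults
f=2: 14 faults
f=3: 11 faults
f=4: 9 faults
f=5: 7 faults
f=6: 7 faults
f=7: 7 faults
Smallest f with faults ≤ 9 is 4.

4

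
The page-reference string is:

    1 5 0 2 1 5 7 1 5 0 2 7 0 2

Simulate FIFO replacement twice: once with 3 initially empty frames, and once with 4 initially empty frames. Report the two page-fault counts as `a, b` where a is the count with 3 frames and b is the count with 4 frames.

3 frames: F F F F F F F . . F F . . . → 9 faults.
4 frames: F F F F . . F F F F F F . . → 10 faults.
10 > 9: adding a frame increased faults — Belady's anomaly.

9, 10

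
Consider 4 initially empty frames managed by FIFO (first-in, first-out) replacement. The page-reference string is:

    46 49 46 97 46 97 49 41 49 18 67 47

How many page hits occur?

5

46 → miss, frames {46}
49 → miss, frames {46,49}
46 → hit
97 → miss, frames {46,49,97}
46 → hit
97 → hit
49 → hit
41 → miss, frames {46,49,97,41}
49 → hit
18 → miss, evict 46, frames {49,97,41,18}
67 → miss, evict 49, frames {97,41,18,67}
47 → miss, evict 97, frames {41,18,67,47}
Hits: 5.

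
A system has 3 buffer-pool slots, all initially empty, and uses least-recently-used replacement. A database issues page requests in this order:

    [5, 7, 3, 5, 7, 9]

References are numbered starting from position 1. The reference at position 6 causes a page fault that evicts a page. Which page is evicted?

3

pos 1: 5 -> fault, frames (5)
pos 2: 7 -> fault, frames (5 7)
pos 3: 3 -> fault, frames (5 7 3)
pos 4: 5 -> hit
pos 5: 7 -> hit
pos 6: 9 -> fault, evict 3, frames (5 7 9)
At position 6, page 3 is evicted.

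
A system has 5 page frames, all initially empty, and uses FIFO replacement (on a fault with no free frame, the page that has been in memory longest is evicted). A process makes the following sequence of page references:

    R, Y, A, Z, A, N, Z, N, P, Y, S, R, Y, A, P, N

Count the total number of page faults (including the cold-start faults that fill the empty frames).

11

R -> miss, frames (R)
Y -> miss, frames (R Y)
A -> miss, frames (R Y A)
Z -> miss, frames (R Y A Z)
A -> hit
N -> miss, frames (R Y A Z N)
Z -> hit
N -> hit
P -> miss, evict R, frames (Y A Z N P)
Y -> hit
S -> miss, evict Y, frames (A Z N P S)
R -> miss, evict A, frames (Z N P S R)
Y -> miss, evict Z, frames (N P S R Y)
A -> miss, evict N, frames (P S R Y A)
P -> hit
N -> miss, evict P, frames (S R Y A N)
Page faults: 11.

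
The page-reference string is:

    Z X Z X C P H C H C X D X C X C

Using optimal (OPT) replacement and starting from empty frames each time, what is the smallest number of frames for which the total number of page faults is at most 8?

f=1: 16 faults
f=2: 8 faults
f=3: 6 faults
f=4: 6 faults
f=5: 6 faults
f=6: 6 faults
Smallest f with faults ≤ 8 is 2.

2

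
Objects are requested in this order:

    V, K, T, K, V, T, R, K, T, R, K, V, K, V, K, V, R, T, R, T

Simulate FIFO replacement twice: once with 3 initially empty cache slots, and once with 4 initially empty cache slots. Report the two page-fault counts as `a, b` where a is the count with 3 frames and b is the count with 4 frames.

8, 4

3 frames: F F F . . . F . . . . F F . . . . F F . → 8 faults.
4 frames: F F F . . . F . . . . . . . . . . . . . → 4 faults.
4 < 8: adding a frame reduced faults, as is typical.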